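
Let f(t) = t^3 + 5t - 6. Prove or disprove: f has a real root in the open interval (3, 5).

No.

Evaluate at the endpoints: f(3) = 36, f(5) = 144 — same sign (positive).
f'(t) = 3t^2 + 5 has discriminant 0² − 4·3·5 = -60 < 0, so f' has no real roots and is positive for every real t.
Hence f is strictly increasing on ℝ, and in particular on [3, 5]. A strictly monotone function with same-sign endpoint values stays positive on the whole interval, so f has no zero in (3, 5).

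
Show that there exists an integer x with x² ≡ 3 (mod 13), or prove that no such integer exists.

Take x = 4. Then 4² = 16 = 1·13 + 3, so 4² ≡ 3 (mod 13).

x = 4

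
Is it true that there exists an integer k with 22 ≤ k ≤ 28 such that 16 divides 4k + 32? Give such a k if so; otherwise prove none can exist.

k = 24

Scanning upward from k = 22 gives 120, 124, none divisible by 16. Try k = 24: 4·24 + 32 = 128 = 8·16, which is divisible by 16.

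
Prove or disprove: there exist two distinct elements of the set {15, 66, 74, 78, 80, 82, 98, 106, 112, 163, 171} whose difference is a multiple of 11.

No such pair exists.

Residues mod 11: 15↦4, 66↦0, 74↦8, 78↦1, 80↦3, 82↦5, 98↦10, 106↦7, 112↦2, 163↦9, 171↦6.
These 11 residues are pairwise different, hence no difference of two elements is divisible by 11.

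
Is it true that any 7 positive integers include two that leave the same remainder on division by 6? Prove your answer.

True.

There are exactly 6 possible remainders on division by 6.
Since 7 > 6, two of the 7 integers must share a residue class by the pigeonhole principle; call them a and b.
That is, a and b leave the same remainder on division by 6, as claimed.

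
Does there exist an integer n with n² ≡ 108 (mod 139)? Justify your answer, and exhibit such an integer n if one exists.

No, no such integer exists.

139 is prime, so by Euler's criterion 108 is a square mod 139 iff 108^((139−1)/2) = 108^69 ≡ 1 (mod 139).
Repeated squaring mod 139: 108^2 = 11664 ≡ 127; 108^4 ≡ 127² = 16129 ≡ 5; 108^8 ≡ 5² = 25 ≡ 25; 108^16 ≡ 25² = 625 ≡ 69; 108^32 ≡ 69² = 4761 ≡ 35; 108^64 ≡ 35² = 1225 ≡ 113.
Since 69 = 64 + 4 + 1, 108^69 ≡ 113 · 5 · 108; multiplying out mod 139: 113·5 = 565 ≡ 9, then 9·108 = 972 ≡ 138. Thus 108^69 ≡ 138 ≡ −1 (mod 139).
The value −1 means 108 is a non-residue modulo 139, so n² ≡ 108 (mod 139) is impossible.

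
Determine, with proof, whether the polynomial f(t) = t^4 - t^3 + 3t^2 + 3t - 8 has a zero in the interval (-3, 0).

f(-3) = 118 and f(0) = -8, which have opposite signs.
Since f is a polynomial it is continuous on [-3, 0].
By the Intermediate Value Theorem f must vanish at some point of (-3, 0).

Yes, f has a root in the interval.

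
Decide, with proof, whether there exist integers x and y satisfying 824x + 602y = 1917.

gcd(824, 602) = 2, so every integer of the form 824x + 602y is a multiple of 2.
But 1917 = 2·958 + 1, so 2 ∤ 1917.
Therefore 824x + 602y = 1917 has no solution in integers.

No such integers exist.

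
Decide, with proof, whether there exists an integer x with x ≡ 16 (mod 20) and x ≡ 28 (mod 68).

x = 96

gcd(20, 68) = 4. A simultaneous solution exists iff 16 ≡ 28 (mod 4); here 16 mod 4 = 0 = 28 mod 4, so it does.
The integers ≡ 16 (mod 20) are 16, 36, 56, 76, 96, …; their remainders mod 68 are 16, 36, 56, 8, 28, so x = 96 is the first that is ≡ 28 (mod 68).
Indeed 96 ≡ 16 (mod 20) and 96 ≡ 28 (mod 68).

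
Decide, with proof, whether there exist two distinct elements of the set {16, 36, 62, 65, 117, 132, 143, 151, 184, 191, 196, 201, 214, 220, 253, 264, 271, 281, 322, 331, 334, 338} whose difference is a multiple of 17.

Reduce each element mod 17: 16↦16, 36↦2, 62↦11, 65↦14, 117↦15, 132↦13, 143↦7, 151↦15, 184↦14, 191↦4, 196↦9, 201↦14, 214↦10, 220↦16, 253↦15, 264↦9, 271↦16, 281↦9, 322↦16, 331↦8, 334↦11, 338↦15. The residue 16 repeats (at 16 and 220), and 220 − 16 = 204 = 12·17.

Yes: 16 and 220.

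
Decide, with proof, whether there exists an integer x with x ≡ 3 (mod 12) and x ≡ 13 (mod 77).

gcd(12, 77) = 1, so the Chinese Remainder Theorem guarantees exactly one residue class mod 924 satisfying both.
Any solution of the first congruence is x = 3 + 12t; substituting into the second, 12t ≡ 13 − 3 ≡ 10 (mod 77).
To invert 12 modulo 77: 77 = 6·12 + 5, 12 = 2·5 + 2, 5 = 2·2 + 1, 2 = 2·1 + 0, and unwinding, 1 = 5 − 2·2 = 5 − 2·(12 − 2·5) = −2·12 + 5·5 = −2·12 + 5·(77 − 6·12) = 5·77 − 32·12. Thus 12⁻¹ ≡ -32 ≡ 45 (mod 77).
Multiplying by 45: t ≡ 45·10 = 450 ≡ 65 (mod 77).
Taking t = 65 gives x = 3 + 12·65 = 783.
Verify: 783 = 65·12 + 3 and 783 = 10·77 + 13. ✓

x = 783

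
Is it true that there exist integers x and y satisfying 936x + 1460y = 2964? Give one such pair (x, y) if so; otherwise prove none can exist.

gcd(936, 1460) = 4, and 4 divides 2964, so integer solutions exist.
Dividing through by 4 reduces the equation to 234x + 365y = 741.
Run the Euclidean algorithm on 365 and 234: 365 = 1·234 + 131, 234 = 1·131 + 103, 131 = 1·103 + 28, 103 = 3·28 + 19, 28 = 1·19 + 9, 19 = 2·9 + 1, 9 = 9·1 + 0.
Back-substituting, 1 = 19 − 2·9 = 19 − 2·(28 − 1·19) = −2·28 + 3·19 = −2·28 + 3·(103 − 3·28) = 3·103 − 11·28 = 3·103 − 11·(131 − 1·103) = −11·131 + 14·103 = −11·131 + 14·(234 − 1·131) = 14·234 − 25·131 = 14·234 − 25·(365 − 1·234) = −25·365 + 39·234; that is, 234·39 + 365·(-25) = 1.
Multiplying through by 741: x = 39·741 = 28899, y = (-25)·741 = -18525 is a solution.
The general solution is x = 28899 + 365k, y = -18525 − 234k; taking k = -79 gives the smaller pair x = 64, y = -39.
Indeed 936·64 + 1460·(-39) = 59904 − 56940 = 2964.

x = 64, y = -39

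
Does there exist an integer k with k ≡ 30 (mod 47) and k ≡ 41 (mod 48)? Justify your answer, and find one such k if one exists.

k = 1769

Since 47 and 48 share no common factor, CRT says the pair of congruences has a solution (unique mod 2256).
Write k = 30 + 47t and require 30 + 47t ≡ 41 (mod 48), i.e. 47t ≡ 11 (mod 48).
Since 47·47 = 2209 = 46·48 + 1, the inverse of 47 mod 48 is 47.
Multiplying by 47: t ≡ 47·11 = 517 ≡ 37 (mod 48).
Taking t = 37 gives k = 30 + 47·37 = 1769.
Check: 1769 mod 47 = 30, 1769 mod 48 = 41. ✓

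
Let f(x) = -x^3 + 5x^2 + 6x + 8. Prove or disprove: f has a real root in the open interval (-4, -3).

No such root exists.

f(-4) = 128 and f(-3) = 62, both positive, so a sign-change argument is unavailable; we show f keeps this sign on the whole interval.
Substitute x = -3 − u, where 0 < u < 1 on the interval. Expanding, f(-3 − u) = u^3 + 14u^2 + 51u + 62.
All 4 nonzero coefficients of this polynomial in u are positive; hence for u > 0 the value is a sum of positive terms (the constant 62 among them).
So f is strictly positive on (-4, -3); no root exists in the interval.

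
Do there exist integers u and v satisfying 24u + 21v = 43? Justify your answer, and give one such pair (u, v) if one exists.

Both 24 and 21 are divisible by gcd(24, 21) = 3, hence so is any combination 24u + 21v.
However 43 leaves remainder 1 on division by 3.
Hence no integers u, v satisfy the equation.

No, no such integers exist.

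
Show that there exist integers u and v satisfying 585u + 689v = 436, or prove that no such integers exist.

gcd(585, 689) = 13, so every integer of the form 585u + 689v is a multiple of 13.
But 436 is not a multiple of 13 (it leaves remainder 7).
Hence no integers u, v satisfy the equation.

No such integers exist.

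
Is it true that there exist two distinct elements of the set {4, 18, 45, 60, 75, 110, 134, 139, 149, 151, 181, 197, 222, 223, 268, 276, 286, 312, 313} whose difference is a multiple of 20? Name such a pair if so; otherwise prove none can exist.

Reduce each element modulo 20: 4↦4, 18↦18, 45↦5, 60↦0, 75↦15, 110↦10, 134↦14, 139↦19, 149↦9, 151↦11, 181↦1, 197↦17, 222↦2, 223↦3, 268↦8, 276↦16, 286↦6, 312↦12, 313↦13.
No residue repeats among the 19 elements, so no pair has difference ≡ 0 (mod 20).

There is no such pair.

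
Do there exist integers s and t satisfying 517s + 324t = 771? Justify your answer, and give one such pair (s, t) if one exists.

s = 51, t = -79

517 and 324 are coprime, so 517s + 324t ranges over all of ℤ.
Run the Euclidean algorithm on 517 and 324: 517 = 1·324 + 193, 324 = 1·193 + 131, 193 = 1·131 + 62, 131 = 2·62 + 7, 62 = 8·7 + 6, 7 = 1·6 + 1, 6 = 6·1 + 0.
Back-substituting, 1 = 7 − 1·6 = 7 − (62 − 8·7) = −62 + 9·7 = −62 + 9·(131 − 2·62) = 9·131 − 19·62 = 9·131 − 19·(193 − 1·131) = −19·193 + 28·131 = −19·193 + 28·(324 − 1·193) = 28·324 − 47·193 = 28·324 − 47·(517 − 1·324) = −47·517 + 75·324; that is, 517·(-47) + 324·75 = 1.
Scaling by 771 gives the particular solution (s, t) = (-36237, 57825).
The general solution is s = -36237 + 324k, t = 57825 − 517k; taking k = 112 gives the smaller pair s = 51, t = -79.
Check: 517·51 + 324·(-79) = 26367 − 25596 = 771. ✓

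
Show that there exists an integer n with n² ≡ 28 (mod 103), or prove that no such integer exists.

Take n = 53. Then 53² = 2809 = 27·103 + 28, so 53² ≡ 28 (mod 103).

n = 53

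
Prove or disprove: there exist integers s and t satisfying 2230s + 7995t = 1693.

There are no such integers.

gcd(2230, 7995) = 5, so every integer of the form 2230s + 7995t is a multiple of 5.
But 1693 = 5·338 + 3, so 5 ∤ 1693.
So the equation is unsolvable over ℤ.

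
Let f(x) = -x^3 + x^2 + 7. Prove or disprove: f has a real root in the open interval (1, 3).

f(1) = 7 and f(3) = -11, which have opposite signs.
f is continuous everywhere (it is a polynomial), in particular on [1, 3].
By the Intermediate Value Theorem f must vanish at some point of (1, 3).

Yes, f has a root in the interval.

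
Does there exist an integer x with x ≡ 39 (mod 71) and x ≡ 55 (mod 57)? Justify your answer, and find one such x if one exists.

Since 71 and 57 share no common factor, CRT says the pair of congruences has a solution (unique mod 4047).
Write x = 39 + 71t and require 39 + 71t ≡ 55 (mod 57), i.e. 71t ≡ 16 (mod 57).
71 ≡ 14 (mod 57), so this reads 14t ≡ 16 (mod 57). Invert 14 mod 57 by the Euclidean algorithm: 57 = 4·14 + 1, 14 = 14·1 + 0; back-substituting, 1 = 57 − 4·14. Hence 14·(-4) ≡ 1, so 14⁻¹ ≡ -4 ≡ 53 (mod 57).
Therefore t ≡ 53·16 = 848 ≡ 50 (mod 57).
Taking t = 50 gives x = 39 + 71·50 = 3589.
Verify: 3589 = 50·71 + 39 and 3589 = 62·57 + 55. ✓

x = 3589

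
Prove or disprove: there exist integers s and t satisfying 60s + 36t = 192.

gcd(60, 36) = 12, and 12 divides 192, so integer solutions exist.
Dividing through by 12 reduces the equation to 5s + 3t = 16.
Euclidean algorithm: 5 = 1·3 + 2, 3 = 1·2 + 1, 2 = 2·1 + 0.
Back-substituting, 1 = 3 − 1·2 = 3 − (5 − 1·3) = −5 + 2·3; that is, 5·(-1) + 3·2 = 1.
Scaling by 16 gives the particular solution (s, t) = (-16, 32).
The general solution is s = -16 + 3k, t = 32 − 5k; taking k = 6 gives the smaller pair s = 2, t = 2.
Check: 60·2 + 36·2 = 120 + 72 = 192. ✓

s = 2, t = 2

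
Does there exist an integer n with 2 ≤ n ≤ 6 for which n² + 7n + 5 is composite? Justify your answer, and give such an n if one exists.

At n = 4: 4² + 7·4 + 5 = 49 = 7·7, which is composite.

n = 4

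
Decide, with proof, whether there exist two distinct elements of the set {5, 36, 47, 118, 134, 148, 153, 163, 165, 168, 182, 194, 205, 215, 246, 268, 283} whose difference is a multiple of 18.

There is no such pair.

Residues mod 18: 5↦5, 36↦0, 47↦11, 118↦10, 134↦8, 148↦4, 153↦9, 163↦1, 165↦3, 168↦6, 182↦2, 194↦14, 205↦7, 215↦17, 246↦12, 268↦16, 283↦13.
No residue repeats among the 17 elements, so no pair has difference ≡ 0 (mod 18).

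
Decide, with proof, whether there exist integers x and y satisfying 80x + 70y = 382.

No such integers exist.

gcd(80, 70) = 10, so every integer of the form 80x + 70y is a multiple of 10.
However 382 leaves remainder 2 on division by 10.
So the equation is unsolvable over ℤ.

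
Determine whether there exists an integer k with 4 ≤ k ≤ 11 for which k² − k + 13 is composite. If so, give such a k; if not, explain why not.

At k = 9: 9² − 9 + 13 = 85 = 5·17, which is composite.

k = 9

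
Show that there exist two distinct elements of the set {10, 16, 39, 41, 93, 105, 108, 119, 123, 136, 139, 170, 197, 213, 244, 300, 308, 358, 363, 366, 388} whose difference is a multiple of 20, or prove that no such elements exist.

10 mod 20 = 10 and 170 mod 20 = 10, so 170 − 10 = 160 = 8·20.

Yes: 10 and 170.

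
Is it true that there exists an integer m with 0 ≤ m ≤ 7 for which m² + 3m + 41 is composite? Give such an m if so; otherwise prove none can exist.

At m = 2: 2² + 3·2 + 41 = 51 = 3·17, which is composite.

m = 2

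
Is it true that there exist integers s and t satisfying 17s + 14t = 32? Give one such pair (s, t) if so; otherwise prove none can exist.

s = 6, t = -5

17 and 14 are coprime, so 17s + 14t ranges over all of ℤ.
Dividing repeatedly: 17 = 1·14 + 3, 14 = 4·3 + 2, 3 = 1·2 + 1, 2 = 2·1 + 0.
Working back up the chain: 1 = 3 − 1·2 = 3 − (14 − 4·3) = −14 + 5·3 = −14 + 5·(17 − 1·14) = 5·17 − 6·14. So 17·5 + 14·(-6) = 1.
Times 32: 17·160 + 14·(-192) = 32, so (160, -192) solves it.
The general solution is s = 160 + 14k, t = -192 − 17k; taking k = -11 gives the smaller pair s = 6, t = -5.
Check: 17·6 + 14·(-5) = 102 − 70 = 32. ✓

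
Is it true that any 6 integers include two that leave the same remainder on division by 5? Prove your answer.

Yes.

Partition the integers by their residue mod 5; there are 5 classes.
Since 6 > 5, two of the 6 integers must share a residue class by the pigeonhole principle; call them a and b.
So a and b have equal remainders mod 5, which is exactly what was to be shown.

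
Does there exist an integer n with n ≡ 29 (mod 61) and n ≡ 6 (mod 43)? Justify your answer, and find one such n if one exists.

n = 1554

gcd(61, 43) = 1, so the Chinese Remainder Theorem guarantees exactly one residue class mod 2623 satisfying both.
Any solution of the first congruence is n = 29 + 61t; substituting into the second, 61t ≡ 6 − 29 ≡ 20 (mod 43).
61 ≡ 18 (mod 43), so this reads 18t ≡ 20 (mod 43). Invert 18 mod 43 by the Euclidean algorithm: 43 = 2·18 + 7, 18 = 2·7 + 4, 7 = 1·4 + 3, 4 = 1·3 + 1, 3 = 3·1 + 0; back-substituting, 1 = 4 − 1·3 = 4 − (7 − 1·4) = −7 + 2·4 = −7 + 2·(18 − 2·7) = 2·18 − 5·7 = 2·18 − 5·(43 − 2·18) = −5·43 + 12·18. Hence 18·12 ≡ 1, so 18⁻¹ ≡ 12 (mod 43).
Therefore t ≡ 12·20 = 240 ≡ 25 (mod 43).
With t = 25: n = 29 + 61·25 = 1554.
Check: 1554 mod 61 = 29, 1554 mod 43 = 6. ✓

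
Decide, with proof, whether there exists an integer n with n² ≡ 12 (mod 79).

Apply Euler's criterion with the prime 79: 12 is a quadratic residue iff 12^39 ≡ 1 (mod 79), and a non-residue iff it is ≡ −1.
Squaring successively (mod 79): 12^2 = 144 ≡ 65; 12^4 ≡ 65² = 4225 ≡ 38; 12^8 ≡ 38² = 1444 ≡ 22; 12^16 ≡ 22² = 484 ≡ 10; 12^32 ≡ 10² = 100 ≡ 21.
Since 39 = 32 + 4 + 2 + 1, 12^39 ≡ 21 · 38 · 65 · 12; multiplying out mod 79: 21·38 = 798 ≡ 8, then 8·65 = 520 ≡ 46, then 46·12 = 552 ≡ 78. Thus 12^39 ≡ 78 ≡ −1 (mod 79).
The value −1 means 12 is a non-residue modulo 79, so n² ≡ 12 (mod 79) is impossible.

No such integer exists.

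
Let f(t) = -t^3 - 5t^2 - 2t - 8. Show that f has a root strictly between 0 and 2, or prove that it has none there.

f(0) = -8 and f(2) = -40, both negative, so a sign-change argument is unavailable; we show f keeps this sign on the whole interval.
Every nonzero coefficient of f(t) = -t^3 - 5t^2 - 2t - 8 is negative; for t > 0 each term then has that sign, and the constant term -8 is strictly negative.
Therefore f(t) < 0 throughout (0, 2), and f has no zero there.

No.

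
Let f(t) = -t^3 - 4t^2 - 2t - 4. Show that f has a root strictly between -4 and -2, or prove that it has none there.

Such a root exists.

f(-4) = 4 and f(-2) = -8, which have opposite signs.
Since f is a polynomial it is continuous on [-4, -2].
By the Intermediate Value Theorem, f takes the value 0 somewhere in the open interval.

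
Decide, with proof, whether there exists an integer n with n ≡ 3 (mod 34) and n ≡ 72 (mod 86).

No, no such integer exists.

Reduce both congruences modulo 2, which divides 34 and 86: they say n ≡ 3 (mod 2) and n ≡ 72 (mod 2).
These are incompatible: 3 − 72 = -69 is not divisible by 2.
Hence the system has no solution.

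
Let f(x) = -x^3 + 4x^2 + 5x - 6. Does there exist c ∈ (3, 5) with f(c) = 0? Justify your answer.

Such a root exists.

f(3) = 18 and f(5) = -6, which have opposite signs.
Since f is a polynomial it is continuous on [3, 5].
So by the Intermediate Value Theorem there is a c strictly between 3 and 5 with f(c) = 0.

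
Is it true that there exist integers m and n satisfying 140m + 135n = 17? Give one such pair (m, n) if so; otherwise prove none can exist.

No, no such integers exist.

Both 140 and 135 are divisible by gcd(140, 135) = 5, hence so is any combination 140m + 135n.
But 17 is not a multiple of 5 (it leaves remainder 2).
So the equation is unsolvable over ℤ.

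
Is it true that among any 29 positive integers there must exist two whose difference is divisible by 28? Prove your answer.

Yes, this is always true.

There are exactly 28 possible remainders on division by 28.
Since 29 > 28, two of the 29 integers must share a residue class by the pigeonhole principle; call them a and b.
Equal remainders mean a − b ≡ 0 (mod 28), so 28 divides their difference.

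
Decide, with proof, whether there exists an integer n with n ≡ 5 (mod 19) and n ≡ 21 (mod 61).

gcd(19, 61) = 1, so the Chinese Remainder Theorem guarantees exactly one residue class mod 1159 satisfying both.
Any solution of the first congruence is n = 5 + 19t; substituting into the second, 19t ≡ 21 − 5 ≡ 16 (mod 61).
Note 19·45 = 855 ≡ 1 (mod 61) (as 855 − 1 = 14·61), so 19⁻¹ ≡ 45.
Therefore t ≡ 45·16 = 720 ≡ 49 (mod 61).
With t = 49: n = 5 + 19·49 = 936.
Indeed 936 ≡ 5 (mod 19) and 936 ≡ 21 (mod 61).

n = 936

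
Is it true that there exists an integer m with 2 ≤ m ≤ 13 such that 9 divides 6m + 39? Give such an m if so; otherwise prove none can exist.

Scanning upward from m = 2 gives 51, 57, none divisible by 9. Try m = 4: 6·4 + 39 = 63 = 7·9, which is divisible by 9.

m = 4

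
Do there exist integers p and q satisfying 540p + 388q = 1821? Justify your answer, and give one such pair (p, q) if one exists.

Both 540 and 388 are divisible by gcd(540, 388) = 4, hence so is any combination 540p + 388q.
But 1821 = 4·455 + 1, so 4 ∤ 1821.
Hence no integers p, q satisfy the equation.

There are no such integers.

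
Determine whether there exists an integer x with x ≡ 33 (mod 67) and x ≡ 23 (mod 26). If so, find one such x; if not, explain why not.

x = 569

Since 67 and 26 share no common factor, CRT says the pair of congruences has a solution (unique mod 1742).
Write x = 33 + 67t and require 33 + 67t ≡ 23 (mod 26), i.e. 67t ≡ 16 (mod 26).
67 ≡ 15 (mod 26), so this reads 15t ≡ 16 (mod 26). Since 15·7 = 105 = 4·26 + 1, the inverse of 15 mod 26 is 7.
Multiplying by 7: t ≡ 7·16 = 112 ≡ 8 (mod 26).
Taking t = 8 gives x = 33 + 67·8 = 569.
Verify: 569 = 8·67 + 33 and 569 = 21·26 + 23. ✓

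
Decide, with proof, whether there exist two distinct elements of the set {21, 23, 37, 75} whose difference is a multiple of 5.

Residues mod 5: 21↦1, 23↦3, 37↦2, 75↦0.
No residue repeats among the 4 elements, so no pair has difference ≡ 0 (mod 5).

There is no such pair.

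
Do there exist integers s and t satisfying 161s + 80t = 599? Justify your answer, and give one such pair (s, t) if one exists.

161 and 80 are coprime, so 161s + 80t ranges over all of ℤ.
Run the Euclidean algorithm on 161 and 80: 161 = 2·80 + 1, 80 = 80·1 + 0.
Back-substituting, 1 = 161 − 2·80; that is, 161·1 + 80·(-2) = 1.
Times 599: 161·599 + 80·(-1198) = 599, so (599, -1198) solves it.
Subtracting 7·80 from s and adding 7·161 to t gives the tidier solution (39, -71).
Check: 161·39 + 80·(-71) = 6279 − 5680 = 599. ✓

s = 39, t = -71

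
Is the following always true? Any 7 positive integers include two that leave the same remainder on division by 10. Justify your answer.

No; for instance {32, 33, 34, 35, 36, 37, 38} is a counterexample.

Consider the 7 integers 32, 33, …, 38. They lie in distinct residue classes modulo 10, since 7 ≤ 10.
So no two of them leave the same remainder on division by 10; the claim fails for this set.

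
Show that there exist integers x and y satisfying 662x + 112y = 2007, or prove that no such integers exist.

No such integers exist.

Both 662 and 112 are divisible by gcd(662, 112) = 2, hence so is any combination 662x + 112y.
But 2007 is not a multiple of 2 (it leaves remainder 1).
Hence no integers x, y satisfy the equation.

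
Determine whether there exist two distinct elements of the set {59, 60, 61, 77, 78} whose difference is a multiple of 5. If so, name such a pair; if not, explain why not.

Two integers differ by a multiple of 5 exactly when they have the same residue mod 5. The residues are 59↦4, 60↦0, 61↦1, 77↦2, 78↦3.
All 5 residues are distinct, so no two elements differ by a multiple of 5.

No, no such pair exists.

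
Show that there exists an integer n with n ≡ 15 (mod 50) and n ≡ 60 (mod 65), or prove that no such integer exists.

n = 515

gcd(50, 65) = 5. A simultaneous solution exists iff 15 ≡ 60 (mod 5); here 15 mod 5 = 0 = 60 mod 5, so it does.
Write n = 15 + 50t. Then 50t ≡ 60 − 15 ≡ 45 (mod 65); dividing through by 5 gives 10t ≡ 9 (mod 13).
Invert 10 mod 13 by the Euclidean algorithm: 13 = 1·10 + 3, 10 = 3·3 + 1, 3 = 3·1 + 0; back-substituting, 1 = 10 − 3·3 = 10 − 3·(13 − 1·10) = −3·13 + 4·10. Hence 10·4 ≡ 1, so 10⁻¹ ≡ 4 (mod 13).
Therefore t ≡ 4·9 = 36 ≡ 10 (mod 13).
Then n = 15 + 50·10 = 515.
Indeed 515 ≡ 15 (mod 50) and 515 ≡ 60 (mod 65).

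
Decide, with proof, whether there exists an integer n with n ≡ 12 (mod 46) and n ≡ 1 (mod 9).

n = 334

gcd(46, 9) = 1, so the Chinese Remainder Theorem guarantees exactly one residue class mod 414 satisfying both.
Any solution of the first congruence is n = 12 + 46t; substituting into the second, 46t ≡ 1 − 12 ≡ 7 (mod 9).
46 ≡ 1 (mod 9), so this reads 1t ≡ 7 (mod 9). So t ≡ 7 (mod 9).
Taking t = 7 gives n = 12 + 46·7 = 334.
Check: 334 mod 46 = 12, 334 mod 9 = 1. ✓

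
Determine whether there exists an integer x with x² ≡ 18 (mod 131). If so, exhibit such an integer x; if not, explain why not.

Apply Euler's criterion with the prime 131: 18 is a quadratic residue iff 18^65 ≡ 1 (mod 131), and a non-residue iff it is ≡ −1.
Squaring successively (mod 131): 18^2 = 324 ≡ 62; 18^4 ≡ 62² = 3844 ≡ 45; 18^8 ≡ 45² = 2025 ≡ 60; 18^16 ≡ 60² = 3600 ≡ 63; 18^32 ≡ 63² = 3969 ≡ 39; 18^64 ≡ 39² = 1521 ≡ 80.
Since 65 = 64 + 1, 18^65 ≡ 80 · 18; multiplying out mod 131: 80·18 = 1440 ≡ 130. Thus 18^65 ≡ 130 ≡ −1 (mod 131).
By Euler's criterion 18 is a quadratic non-residue mod 131: no x satisfies x² ≡ 18 (mod 131).

There is no such integer.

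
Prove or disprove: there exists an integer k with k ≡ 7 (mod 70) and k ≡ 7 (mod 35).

Here gcd(70, 35) = 35, and both 7 and 7 leave remainder 7 mod 35, so the system is consistent.
In fact k = 7 itself already satisfies 7 mod 35 = 7.
Indeed 7 ≡ 7 (mod 70) and 7 ≡ 7 (mod 35).

k = 7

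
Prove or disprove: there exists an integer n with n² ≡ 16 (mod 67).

Take n = 4. Then 4² = 16, and since 0 ≤ 16 < 67 this is already reduced: 4² ≡ 16 (mod 67).

n = 4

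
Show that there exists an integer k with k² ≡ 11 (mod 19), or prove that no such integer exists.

Take k = 7. Then 7² = 49 = 2·19 + 11, so 7² ≡ 11 (mod 19).

k = 7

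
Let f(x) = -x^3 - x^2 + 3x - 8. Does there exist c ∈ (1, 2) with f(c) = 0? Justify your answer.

f(1) = -7 and f(2) = -14, both negative, so a sign-change argument is unavailable; we show f keeps this sign on the whole interval.
Substitute x = 1 + u, where 0 < u < 1 on the interval. Expanding, f(1 + u) = -u^3 - 4u^2 - 2u - 7.
All 4 nonzero coefficients of this polynomial in u are negative; hence for u > 0 the value is a sum of negative terms (the constant -7 among them).
So f is strictly negative on (1, 2); no root exists in the interval.

No.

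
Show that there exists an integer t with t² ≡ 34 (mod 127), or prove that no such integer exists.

t = 65

Take t = 65. Then 65² = 4225 = 33·127 + 34, so 65² ≡ 34 (mod 127).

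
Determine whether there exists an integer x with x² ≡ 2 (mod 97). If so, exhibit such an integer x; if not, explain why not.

x = 83

Take x = 83. Then 83² = 6889 = 71·97 + 2, so 83² ≡ 2 (mod 97).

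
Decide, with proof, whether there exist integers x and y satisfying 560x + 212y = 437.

No, no such integers exist.

Both 560 and 212 are divisible by gcd(560, 212) = 4, hence so is any combination 560x + 212y.
But 437 = 4·109 + 1, so 4 ∤ 437.
Hence no integers x, y satisfy the equation.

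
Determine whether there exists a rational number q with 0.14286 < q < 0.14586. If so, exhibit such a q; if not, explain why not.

Multiplying by 48: 48·0.14286 = 6.85728 and 48·0.14586 = 7.00128, so the integer 7 lies strictly between them.
Hence 7/48 is a rational number with 0.14286 < 7/48 < 0.14586.

q = 7/48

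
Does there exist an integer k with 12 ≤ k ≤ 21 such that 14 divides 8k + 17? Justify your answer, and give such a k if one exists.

The values of 8k + 17 for k = 12, 13, …, 21 are 113, 121, 129, 137, 145, 153, 161, 169, 177, 185; reduced mod 14 these are 1, 9, 3, 11, 5, 13, 7, 1, 9, 3.
None is 0, so 14 never divides 8k + 17 on this range.

There is no such integer k in that range.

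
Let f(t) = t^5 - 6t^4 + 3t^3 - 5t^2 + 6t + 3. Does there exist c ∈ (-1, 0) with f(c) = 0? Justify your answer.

Yes, f has a root in the interval.

f(-1) = -18 and f(0) = 3, which have opposite signs.
Since f is a polynomial it is continuous on [-1, 0].
So by the Intermediate Value Theorem there is a c strictly between -1 and 0 with f(c) = 0.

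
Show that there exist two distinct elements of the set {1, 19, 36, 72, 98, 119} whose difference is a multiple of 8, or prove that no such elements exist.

No, no such pair exists.

Residues mod 8: 1↦1, 19↦3, 36↦4, 72↦0, 98↦2, 119↦7.
All 6 residues are distinct, so no two elements differ by a multiple of 8.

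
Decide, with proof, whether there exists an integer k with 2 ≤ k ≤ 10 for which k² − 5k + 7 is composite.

k = 7

At k = 7: 7² − 5·7 + 7 = 21 = 3·7, which is composite.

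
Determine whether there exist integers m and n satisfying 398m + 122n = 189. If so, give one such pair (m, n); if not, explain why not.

There are no such integers.

Any value of 398m + 122n is a multiple of gcd(398, 122) = 2.
However 189 leaves remainder 1 on division by 2.
Therefore 398m + 122n = 189 has no solution in integers.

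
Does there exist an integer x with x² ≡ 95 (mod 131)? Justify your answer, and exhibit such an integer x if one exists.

Apply Euler's criterion with the prime 131: 95 is a quadratic residue iff 95^65 ≡ 1 (mod 131), and a non-residue iff it is ≡ −1.
Squaring successively (mod 131): 95^2 = 9025 ≡ 117; 95^4 ≡ 117² = 13689 ≡ 65; 95^8 ≡ 65² = 4225 ≡ 33; 95^16 ≡ 33² = 1089 ≡ 41; 95^32 ≡ 41² = 1681 ≡ 109; 95^64 ≡ 109² = 11881 ≡ 91.
Since 65 = 64 + 1, 95^65 ≡ 91 · 95; multiplying out mod 131: 91·95 = 8645 ≡ 130. Thus 95^65 ≡ 130 ≡ −1 (mod 131).
The value −1 means 95 is a non-residue modulo 131, so x² ≡ 95 (mod 131) is impossible.

No, no such integer exists.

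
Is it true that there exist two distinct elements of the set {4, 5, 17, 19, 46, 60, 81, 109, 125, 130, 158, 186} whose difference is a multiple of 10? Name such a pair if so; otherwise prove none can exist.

5 mod 10 = 5 and 125 mod 10 = 5, so 125 − 5 = 120 = 12·10.

Yes: 5 and 125.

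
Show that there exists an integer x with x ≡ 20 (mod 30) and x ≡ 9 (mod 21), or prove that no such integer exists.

Reduce both congruences modulo 3, which divides 30 and 21: they say x ≡ 20 (mod 3) and x ≡ 9 (mod 3).
These are incompatible: 20 − 9 = 11 is not divisible by 3.
So no integer satisfies both congruences.

There is no such integer.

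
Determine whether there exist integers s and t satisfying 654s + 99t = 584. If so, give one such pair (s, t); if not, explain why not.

There are no such integers.

gcd(654, 99) = 3, so every integer of the form 654s + 99t is a multiple of 3.
However 584 leaves remainder 2 on division by 3.
So the equation is unsolvable over ℤ.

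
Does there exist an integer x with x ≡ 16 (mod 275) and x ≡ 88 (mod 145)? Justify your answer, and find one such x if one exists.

Both moduli are multiples of 5 = gcd(275, 145), so any solution would satisfy x ≡ 16 and x ≡ 88 modulo 5 simultaneously.
These are incompatible: 16 − 88 = -72 is not divisible by 5.
Hence the system has no solution.

No such integer exists.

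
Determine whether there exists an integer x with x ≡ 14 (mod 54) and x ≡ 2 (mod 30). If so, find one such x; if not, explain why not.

x = 122

The moduli are not coprime: gcd(54, 30) = 6. Compatibility requires 6 ∣ (2 − 14) = -12, which holds, so solutions exist.
The integers ≡ 14 (mod 54) are 14, 68, 122, …; their remainders mod 30 are 14, 8, 2, so x = 122 is the first that is ≡ 2 (mod 30).
Verify: 122 = 2·54 + 14 and 122 = 4·30 + 2. ✓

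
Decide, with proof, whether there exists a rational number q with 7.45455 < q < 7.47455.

q = 97/13

Look for a denominator N such that an integer falls strictly between N·7.45455 and N·7.47455. N = 13 works: 13·7.45455 = 96.90915 < 97 < 97.16915 = 13·7.47455.
Hence 97/13 is a rational number with 7.45455 < 97/13 < 7.47455.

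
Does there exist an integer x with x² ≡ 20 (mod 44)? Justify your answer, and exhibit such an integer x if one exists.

Take x = 30. Then 30² = 900 = 20·44 + 20, so 30² ≡ 20 (mod 44).

x = 30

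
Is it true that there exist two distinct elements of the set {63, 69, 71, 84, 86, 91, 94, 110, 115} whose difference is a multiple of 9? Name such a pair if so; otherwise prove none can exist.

No, no such pair exists.

Residues mod 9: 63↦0, 69↦6, 71↦8, 84↦3, 86↦5, 91↦1, 94↦4, 110↦2, 115↦7.
No residue repeats among the 9 elements, so no pair has difference ≡ 0 (mod 9).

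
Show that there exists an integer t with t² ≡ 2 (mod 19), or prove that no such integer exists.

There is no such integer.

Since (19 − t)² ≡ t² (mod 19), it suffices to square t = 0, 1, …, 9: the residues are 0, 1, 4, 9, 16, 6, 17, 11, 7, 5.
The set of squares mod 19 is therefore {0, 1, 4, 5, 6, 7, 9, 11, 16, 17}, which does not contain 2.
Hence no integer t has t² ≡ 2 (mod 19).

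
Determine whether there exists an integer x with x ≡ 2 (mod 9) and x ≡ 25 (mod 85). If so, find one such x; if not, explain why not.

Since 9 and 85 share no common factor, CRT says the pair of congruences has a solution (unique mod 765).
Any solution of the first congruence is x = 2 + 9t; substituting into the second, 9t ≡ 25 − 2 ≡ 23 (mod 85).
Invert 9 mod 85 by the Euclidean algorithm: 85 = 9·9 + 4, 9 = 2·4 + 1, 4 = 4·1 + 0; back-substituting, 1 = 9 − 2·4 = 9 − 2·(85 − 9·9) = −2·85 + 19·9. Hence 9·19 ≡ 1, so 9⁻¹ ≡ 19 (mod 85).
Multiplying by 19: t ≡ 19·23 = 437 ≡ 12 (mod 85).
Taking t = 12 gives x = 2 + 9·12 = 110.
Check: 110 mod 9 = 2, 110 mod 85 = 25. ✓

x = 110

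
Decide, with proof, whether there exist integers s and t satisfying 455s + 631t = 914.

455 and 631 are coprime, so 455s + 631t ranges over all of ℤ.
Euclidean algorithm: 631 = 1·455 + 176, 455 = 2·176 + 103, 176 = 1·103 + 73, 103 = 1·73 + 30, 73 = 2·30 + 13, 30 = 2·13 + 4, 13 = 3·4 + 1, 4 = 4·1 + 0.
Unwinding: 1 = 13 − 3·4 = 13 − 3·(30 − 2·13) = −3·30 + 7·13 = −3·30 + 7·(73 − 2·30) = 7·73 − 17·30 = 7·73 − 17·(103 − 1·73) = −17·103 + 24·73 = −17·103 + 24·(176 − 1·103) = 24·176 − 41·103 = 24·176 − 41·(455 − 2·176) = −41·455 + 106·176 = −41·455 + 106·(631 − 1·455) = 106·631 − 147·455, i.e. 455·(-147) + 631·106 = 1.
Multiplying through by 914: s = (-147)·914 = -134358, t = 106·914 = 96884 is a solution.
The general solution is s = -134358 + 631k, t = 96884 − 455k; taking k = 213 gives the smaller pair s = 45, t = -31.
Indeed 455·45 + 631·(-31) = 20475 − 19561 = 914.

s = 45, t = -31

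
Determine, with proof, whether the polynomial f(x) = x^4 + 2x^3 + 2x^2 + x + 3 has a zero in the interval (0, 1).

No.

f(0) = 3 and f(1) = 9, both positive, so a sign-change argument is unavailable; we show f keeps this sign on the whole interval.
Every nonzero coefficient of f(x) = x^4 + 2x^3 + 2x^2 + x + 3 is positive; for x > 0 each term then has that sign, and the constant term 3 is strictly positive.
Therefore f(x) > 0 throughout (0, 1), and f has no zero there.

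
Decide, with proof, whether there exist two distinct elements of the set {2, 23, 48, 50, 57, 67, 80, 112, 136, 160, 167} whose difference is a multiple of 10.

Reduce each element mod 10: 2↦2, 23↦3, 48↦8, 50↦0, 57↦7, 67↦7, 80↦0, 112↦2, 136↦6, 160↦0, 167↦7. The residue 2 repeats (at 2 and 112), and 112 − 2 = 110 = 11·10.

Yes: 2 and 112.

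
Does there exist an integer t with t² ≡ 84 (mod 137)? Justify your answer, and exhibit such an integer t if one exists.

No, no such integer exists.

Apply Euler's criterion with the prime 137: 84 is a quadratic residue iff 84^68 ≡ 1 (mod 137), and a non-residue iff it is ≡ −1.
Repeated squaring mod 137: 84^2 = 7056 ≡ 69; 84^4 ≡ 69² = 4761 ≡ 103; 84^8 ≡ 103² = 10609 ≡ 60; 84^16 ≡ 60² = 3600 ≡ 38; 84^32 ≡ 38² = 1444 ≡ 74; 84^64 ≡ 74² = 5476 ≡ 133.
Since 68 = 64 + 4, 84^68 ≡ 133 · 103; multiplying out mod 137: 133·103 = 13699 ≡ 136. Thus 84^68 ≡ 136 ≡ −1 (mod 137).
By Euler's criterion 84 is a quadratic non-residue mod 137: no t satisfies t² ≡ 84 (mod 137).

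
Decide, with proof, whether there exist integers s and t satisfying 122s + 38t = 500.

s = 15, t = -35

Every value of 122s + 38t is a multiple of gcd(122, 38) = 2; since 2 ∣ 500, solutions exist.
Dividing through by 2 reduces the equation to 61s + 19t = 250.
Dividing repeatedly: 61 = 3·19 + 4, 19 = 4·4 + 3, 4 = 1·3 + 1, 3 = 3·1 + 0.
Unwinding: 1 = 4 − 1·3 = 4 − (19 − 4·4) = −19 + 5·4 = −19 + 5·(61 − 3·19) = 5·61 − 16·19, i.e. 61·5 + 19·(-16) = 1.
Multiplying through by 250: s = 5·250 = 1250, t = (-16)·250 = -4000 is a solution.
Subtracting 65·19 from s and adding 65·61 to t gives the tidier solution (15, -35).
Check: 122·15 + 38·(-35) = 1830 − 1330 = 500. ✓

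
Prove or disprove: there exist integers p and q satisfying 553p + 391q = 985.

553 and 391 are coprime, so 553p + 391q ranges over all of ℤ.
Run the Euclidean algorithm on 553 and 391: 553 = 1·391 + 162, 391 = 2·162 + 67, 162 = 2·67 + 28, 67 = 2·28 + 11, 28 = 2·11 + 6, 11 = 1·6 + 5, 6 = 1·5 + 1, 5 = 5·1 + 0.
Unwinding: 1 = 6 − 1·5 = 6 − (11 − 1·6) = −11 + 2·6 = −11 + 2·(28 − 2·11) = 2·28 − 5·11 = 2·28 − 5·(67 − 2·28) = −5·67 + 12·28 = −5·67 + 12·(162 − 2·67) = 12·162 − 29·67 = 12·162 − 29·(391 − 2·162) = −29·391 + 70·162 = −29·391 + 70·(553 − 1·391) = 70·553 − 99·391, i.e. 553·70 + 391·(-99) = 1.
Scaling by 985 gives the particular solution (p, q) = (68950, -97515).
Subtracting 176·391 from p and adding 176·553 to q gives the tidier solution (134, -187).
Indeed 553·134 + 391·(-187) = 74102 − 73117 = 985.

p = 134, q = -187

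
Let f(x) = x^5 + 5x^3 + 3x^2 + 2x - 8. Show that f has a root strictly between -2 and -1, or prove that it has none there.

No.

f(-2) = -72 and f(-1) = -13, both negative, so a sign-change argument is unavailable; we show f keeps this sign on the whole interval.
Substitute x = -1 − u, where 0 < u < 1 on the interval. Expanding, f(-1 − u) = -u^5 - 5u^4 - 15u^3 - 22u^2 - 16u - 13.
The nonzero coefficients here are all negative, so for u > 0 every term is negative (or zero), and the constant term -13 is strictly negative.
Therefore f(x) < 0 throughout (-2, -1), and f has no zero there.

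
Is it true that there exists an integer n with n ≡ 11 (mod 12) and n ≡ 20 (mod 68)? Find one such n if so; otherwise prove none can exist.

Both moduli are multiples of 4 = gcd(12, 68), so any solution would satisfy n ≡ 11 and n ≡ 20 modulo 4 simultaneously.
However 11 ≡ 3 and 20 ≡ 0 (mod 4), and 3 ≠ 0.
So no integer satisfies both congruences.

There is no such integer.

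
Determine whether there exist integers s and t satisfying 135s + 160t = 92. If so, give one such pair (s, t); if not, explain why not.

Any value of 135s + 160t is a multiple of gcd(135, 160) = 5.
But 92 = 5·18 + 2, so 5 ∤ 92.
So the equation is unsolvable over ℤ.

No, no such integers exist.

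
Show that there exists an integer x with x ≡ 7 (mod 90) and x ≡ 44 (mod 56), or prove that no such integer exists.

gcd(90, 56) = 2. If x ≡ 7 (mod 90) and x ≡ 44 (mod 56), then x ≡ 7 (mod 2) and x ≡ 44 (mod 2).
These are incompatible: 7 − 44 = -37 is not divisible by 2.
Therefore no such x exists.

No such integer exists.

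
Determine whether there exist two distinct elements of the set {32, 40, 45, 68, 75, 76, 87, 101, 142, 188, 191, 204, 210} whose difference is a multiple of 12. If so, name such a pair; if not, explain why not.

The pair (32, 68) works.

Both 32 and 68 leave remainder 8 on division by 12; their difference 36 = 3·12 is a multiple of 12.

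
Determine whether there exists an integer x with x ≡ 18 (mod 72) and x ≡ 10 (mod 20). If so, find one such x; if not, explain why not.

x = 90

The moduli are not coprime: gcd(72, 20) = 4. Compatibility requires 4 ∣ (10 − 18) = -8, which holds, so solutions exist.
Step through x = 18, 18 + 72, 18 + 2·72, …: the values 18, 90 reduce mod 20 to 18, 10. The value 90 hits 10.
Check: 90 mod 72 = 18, 90 mod 20 = 10. ✓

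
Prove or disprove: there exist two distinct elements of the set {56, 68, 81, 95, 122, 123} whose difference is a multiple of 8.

No such pair exists.

Two integers differ by a multiple of 8 exactly when they have the same residue mod 8. The residues are 56↦0, 68↦4, 81↦1, 95↦7, 122↦2, 123↦3.
These 6 residues are pairwise different, hence no difference of two elements is divisible by 8.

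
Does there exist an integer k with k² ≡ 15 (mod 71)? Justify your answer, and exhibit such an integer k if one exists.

Take k = 50. Then 50² = 2500 = 35·71 + 15, so 50² ≡ 15 (mod 71).

k = 50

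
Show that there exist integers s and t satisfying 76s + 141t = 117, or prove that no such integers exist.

s = 111, t = -59

76 and 141 are coprime, so 76s + 141t ranges over all of ℤ.
Run the Euclidean algorithm on 141 and 76: 141 = 1·76 + 65, 76 = 1·65 + 11, 65 = 5·11 + 10, 11 = 1·10 + 1, 10 = 10·1 + 0.
Unwinding: 1 = 11 − 1·10 = 11 − (65 − 5·11) = −65 + 6·11 = −65 + 6·(76 − 1·65) = 6·76 − 7·65 = 6·76 − 7·(141 − 1·76) = −7·141 + 13·76, i.e. 76·13 + 141·(-7) = 1.
Scaling by 117 gives the particular solution (s, t) = (1521, -819).
Subtracting 10·141 from s and adding 10·76 to t gives the tidier solution (111, -59).
Indeed 76·111 + 141·(-59) = 8436 − 8319 = 117.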